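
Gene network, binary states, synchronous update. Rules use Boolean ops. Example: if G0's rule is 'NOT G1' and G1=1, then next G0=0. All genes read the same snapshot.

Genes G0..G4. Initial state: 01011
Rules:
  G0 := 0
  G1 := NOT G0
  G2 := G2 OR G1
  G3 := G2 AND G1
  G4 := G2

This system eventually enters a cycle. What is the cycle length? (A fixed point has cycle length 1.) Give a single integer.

Answer: 1

Derivation:
Step 0: 01011
Step 1: G0=0(const) G1=NOT G0=NOT 0=1 G2=G2|G1=0|1=1 G3=G2&G1=0&1=0 G4=G2=0 -> 01100
Step 2: G0=0(const) G1=NOT G0=NOT 0=1 G2=G2|G1=1|1=1 G3=G2&G1=1&1=1 G4=G2=1 -> 01111
Step 3: G0=0(const) G1=NOT G0=NOT 0=1 G2=G2|G1=1|1=1 G3=G2&G1=1&1=1 G4=G2=1 -> 01111
State from step 3 equals state from step 2 -> cycle length 1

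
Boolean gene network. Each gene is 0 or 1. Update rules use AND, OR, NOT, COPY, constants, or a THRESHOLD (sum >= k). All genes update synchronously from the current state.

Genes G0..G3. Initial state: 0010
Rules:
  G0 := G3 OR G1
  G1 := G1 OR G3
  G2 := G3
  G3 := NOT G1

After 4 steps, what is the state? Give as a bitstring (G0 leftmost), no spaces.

Step 1: G0=G3|G1=0|0=0 G1=G1|G3=0|0=0 G2=G3=0 G3=NOT G1=NOT 0=1 -> 0001
Step 2: G0=G3|G1=1|0=1 G1=G1|G3=0|1=1 G2=G3=1 G3=NOT G1=NOT 0=1 -> 1111
Step 3: G0=G3|G1=1|1=1 G1=G1|G3=1|1=1 G2=G3=1 G3=NOT G1=NOT 1=0 -> 1110
Step 4: G0=G3|G1=0|1=1 G1=G1|G3=1|0=1 G2=G3=0 G3=NOT G1=NOT 1=0 -> 1100

1100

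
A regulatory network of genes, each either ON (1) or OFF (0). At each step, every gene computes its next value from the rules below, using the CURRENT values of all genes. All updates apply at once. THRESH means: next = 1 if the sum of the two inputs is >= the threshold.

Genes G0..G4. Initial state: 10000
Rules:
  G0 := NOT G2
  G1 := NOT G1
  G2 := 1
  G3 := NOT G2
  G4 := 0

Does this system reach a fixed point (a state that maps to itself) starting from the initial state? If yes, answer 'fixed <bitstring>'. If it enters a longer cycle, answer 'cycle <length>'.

Step 0: 10000
Step 1: G0=NOT G2=NOT 0=1 G1=NOT G1=NOT 0=1 G2=1(const) G3=NOT G2=NOT 0=1 G4=0(const) -> 11110
Step 2: G0=NOT G2=NOT 1=0 G1=NOT G1=NOT 1=0 G2=1(const) G3=NOT G2=NOT 1=0 G4=0(const) -> 00100
Step 3: G0=NOT G2=NOT 1=0 G1=NOT G1=NOT 0=1 G2=1(const) G3=NOT G2=NOT 1=0 G4=0(const) -> 01100
Step 4: G0=NOT G2=NOT 1=0 G1=NOT G1=NOT 1=0 G2=1(const) G3=NOT G2=NOT 1=0 G4=0(const) -> 00100
Cycle of length 2 starting at step 2 -> no fixed point

Answer: cycle 2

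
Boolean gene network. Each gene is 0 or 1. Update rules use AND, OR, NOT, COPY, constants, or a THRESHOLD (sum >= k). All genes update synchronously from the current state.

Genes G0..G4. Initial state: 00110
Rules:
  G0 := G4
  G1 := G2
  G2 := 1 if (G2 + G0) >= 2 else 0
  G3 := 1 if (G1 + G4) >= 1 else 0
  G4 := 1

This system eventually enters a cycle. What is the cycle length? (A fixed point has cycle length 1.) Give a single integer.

Answer: 1

Derivation:
Step 0: 00110
Step 1: G0=G4=0 G1=G2=1 G2=(1+0>=2)=0 G3=(0+0>=1)=0 G4=1(const) -> 01001
Step 2: G0=G4=1 G1=G2=0 G2=(0+0>=2)=0 G3=(1+1>=1)=1 G4=1(const) -> 10011
Step 3: G0=G4=1 G1=G2=0 G2=(0+1>=2)=0 G3=(0+1>=1)=1 G4=1(const) -> 10011
State from step 3 equals state from step 2 -> cycle length 1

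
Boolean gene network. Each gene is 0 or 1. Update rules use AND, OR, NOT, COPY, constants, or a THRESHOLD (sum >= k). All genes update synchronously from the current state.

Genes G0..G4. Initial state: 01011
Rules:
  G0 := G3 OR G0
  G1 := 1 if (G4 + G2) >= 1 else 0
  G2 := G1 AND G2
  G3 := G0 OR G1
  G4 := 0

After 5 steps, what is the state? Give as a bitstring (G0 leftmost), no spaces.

Step 1: G0=G3|G0=1|0=1 G1=(1+0>=1)=1 G2=G1&G2=1&0=0 G3=G0|G1=0|1=1 G4=0(const) -> 11010
Step 2: G0=G3|G0=1|1=1 G1=(0+0>=1)=0 G2=G1&G2=1&0=0 G3=G0|G1=1|1=1 G4=0(const) -> 10010
Step 3: G0=G3|G0=1|1=1 G1=(0+0>=1)=0 G2=G1&G2=0&0=0 G3=G0|G1=1|0=1 G4=0(const) -> 10010
Step 4: G0=G3|G0=1|1=1 G1=(0+0>=1)=0 G2=G1&G2=0&0=0 G3=G0|G1=1|0=1 G4=0(const) -> 10010
Step 5: G0=G3|G0=1|1=1 G1=(0+0>=1)=0 G2=G1&G2=0&0=0 G3=G0|G1=1|0=1 G4=0(const) -> 10010

10010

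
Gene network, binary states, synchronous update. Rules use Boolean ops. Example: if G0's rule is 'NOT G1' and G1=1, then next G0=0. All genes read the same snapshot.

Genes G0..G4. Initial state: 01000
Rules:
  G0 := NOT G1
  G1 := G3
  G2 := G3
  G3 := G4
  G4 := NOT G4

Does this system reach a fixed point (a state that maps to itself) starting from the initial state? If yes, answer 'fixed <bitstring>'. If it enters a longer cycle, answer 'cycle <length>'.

Answer: cycle 2

Derivation:
Step 0: 01000
Step 1: G0=NOT G1=NOT 1=0 G1=G3=0 G2=G3=0 G3=G4=0 G4=NOT G4=NOT 0=1 -> 00001
Step 2: G0=NOT G1=NOT 0=1 G1=G3=0 G2=G3=0 G3=G4=1 G4=NOT G4=NOT 1=0 -> 10010
Step 3: G0=NOT G1=NOT 0=1 G1=G3=1 G2=G3=1 G3=G4=0 G4=NOT G4=NOT 0=1 -> 11101
Step 4: G0=NOT G1=NOT 1=0 G1=G3=0 G2=G3=0 G3=G4=1 G4=NOT G4=NOT 1=0 -> 00010
Step 5: G0=NOT G1=NOT 0=1 G1=G3=1 G2=G3=1 G3=G4=0 G4=NOT G4=NOT 0=1 -> 11101
Cycle of length 2 starting at step 3 -> no fixed point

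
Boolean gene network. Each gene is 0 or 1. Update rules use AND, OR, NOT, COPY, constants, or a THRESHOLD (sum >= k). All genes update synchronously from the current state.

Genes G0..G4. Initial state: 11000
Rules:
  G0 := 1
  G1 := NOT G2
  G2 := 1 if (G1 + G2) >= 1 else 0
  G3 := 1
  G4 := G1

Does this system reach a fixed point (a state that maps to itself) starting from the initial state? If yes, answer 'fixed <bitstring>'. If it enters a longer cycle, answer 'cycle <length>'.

Answer: fixed 10110

Derivation:
Step 0: 11000
Step 1: G0=1(const) G1=NOT G2=NOT 0=1 G2=(1+0>=1)=1 G3=1(const) G4=G1=1 -> 11111
Step 2: G0=1(const) G1=NOT G2=NOT 1=0 G2=(1+1>=1)=1 G3=1(const) G4=G1=1 -> 10111
Step 3: G0=1(const) G1=NOT G2=NOT 1=0 G2=(0+1>=1)=1 G3=1(const) G4=G1=0 -> 10110
Step 4: G0=1(const) G1=NOT G2=NOT 1=0 G2=(0+1>=1)=1 G3=1(const) G4=G1=0 -> 10110
Fixed point reached at step 3: 10110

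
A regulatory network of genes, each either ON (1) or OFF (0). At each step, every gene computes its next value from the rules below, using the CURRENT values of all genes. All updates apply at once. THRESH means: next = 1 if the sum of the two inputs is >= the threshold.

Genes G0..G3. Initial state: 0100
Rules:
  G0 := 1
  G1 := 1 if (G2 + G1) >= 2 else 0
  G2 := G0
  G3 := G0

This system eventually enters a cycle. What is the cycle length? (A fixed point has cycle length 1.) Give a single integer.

Step 0: 0100
Step 1: G0=1(const) G1=(0+1>=2)=0 G2=G0=0 G3=G0=0 -> 1000
Step 2: G0=1(const) G1=(0+0>=2)=0 G2=G0=1 G3=G0=1 -> 1011
Step 3: G0=1(const) G1=(1+0>=2)=0 G2=G0=1 G3=G0=1 -> 1011
State from step 3 equals state from step 2 -> cycle length 1

Answer: 1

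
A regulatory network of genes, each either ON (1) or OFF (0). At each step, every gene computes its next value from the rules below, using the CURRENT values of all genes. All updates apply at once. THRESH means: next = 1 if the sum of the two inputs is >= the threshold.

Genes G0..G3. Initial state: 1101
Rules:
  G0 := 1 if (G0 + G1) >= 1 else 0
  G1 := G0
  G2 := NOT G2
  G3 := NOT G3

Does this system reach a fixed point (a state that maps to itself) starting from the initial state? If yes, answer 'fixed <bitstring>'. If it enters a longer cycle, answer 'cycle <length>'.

Step 0: 1101
Step 1: G0=(1+1>=1)=1 G1=G0=1 G2=NOT G2=NOT 0=1 G3=NOT G3=NOT 1=0 -> 1110
Step 2: G0=(1+1>=1)=1 G1=G0=1 G2=NOT G2=NOT 1=0 G3=NOT G3=NOT 0=1 -> 1101
Cycle of length 2 starting at step 0 -> no fixed point

Answer: cycle 2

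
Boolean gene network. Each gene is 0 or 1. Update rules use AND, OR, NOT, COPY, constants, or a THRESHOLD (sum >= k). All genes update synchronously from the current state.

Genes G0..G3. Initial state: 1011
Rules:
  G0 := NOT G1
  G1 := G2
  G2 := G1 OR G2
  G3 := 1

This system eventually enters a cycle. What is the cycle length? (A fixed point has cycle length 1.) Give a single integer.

Answer: 1

Derivation:
Step 0: 1011
Step 1: G0=NOT G1=NOT 0=1 G1=G2=1 G2=G1|G2=0|1=1 G3=1(const) -> 1111
Step 2: G0=NOT G1=NOT 1=0 G1=G2=1 G2=G1|G2=1|1=1 G3=1(const) -> 0111
Step 3: G0=NOT G1=NOT 1=0 G1=G2=1 G2=G1|G2=1|1=1 G3=1(const) -> 0111
State from step 3 equals state from step 2 -> cycle length 1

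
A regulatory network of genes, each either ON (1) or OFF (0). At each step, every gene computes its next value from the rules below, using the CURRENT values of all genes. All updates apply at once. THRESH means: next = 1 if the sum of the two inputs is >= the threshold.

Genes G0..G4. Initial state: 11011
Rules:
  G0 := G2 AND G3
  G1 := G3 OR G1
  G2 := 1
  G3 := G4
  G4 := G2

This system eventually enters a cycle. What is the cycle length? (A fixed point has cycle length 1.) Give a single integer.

Step 0: 11011
Step 1: G0=G2&G3=0&1=0 G1=G3|G1=1|1=1 G2=1(const) G3=G4=1 G4=G2=0 -> 01110
Step 2: G0=G2&G3=1&1=1 G1=G3|G1=1|1=1 G2=1(const) G3=G4=0 G4=G2=1 -> 11101
Step 3: G0=G2&G3=1&0=0 G1=G3|G1=0|1=1 G2=1(const) G3=G4=1 G4=G2=1 -> 01111
Step 4: G0=G2&G3=1&1=1 G1=G3|G1=1|1=1 G2=1(const) G3=G4=1 G4=G2=1 -> 11111
Step 5: G0=G2&G3=1&1=1 G1=G3|G1=1|1=1 G2=1(const) G3=G4=1 G4=G2=1 -> 11111
State from step 5 equals state from step 4 -> cycle length 1

Answer: 1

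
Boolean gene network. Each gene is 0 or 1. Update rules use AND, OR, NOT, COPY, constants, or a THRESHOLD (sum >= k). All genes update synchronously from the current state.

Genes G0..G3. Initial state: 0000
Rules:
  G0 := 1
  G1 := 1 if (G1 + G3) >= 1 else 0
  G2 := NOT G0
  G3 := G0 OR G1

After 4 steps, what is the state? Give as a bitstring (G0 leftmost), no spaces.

Step 1: G0=1(const) G1=(0+0>=1)=0 G2=NOT G0=NOT 0=1 G3=G0|G1=0|0=0 -> 1010
Step 2: G0=1(const) G1=(0+0>=1)=0 G2=NOT G0=NOT 1=0 G3=G0|G1=1|0=1 -> 1001
Step 3: G0=1(const) G1=(0+1>=1)=1 G2=NOT G0=NOT 1=0 G3=G0|G1=1|0=1 -> 1101
Step 4: G0=1(const) G1=(1+1>=1)=1 G2=NOT G0=NOT 1=0 G3=G0|G1=1|1=1 -> 1101

1101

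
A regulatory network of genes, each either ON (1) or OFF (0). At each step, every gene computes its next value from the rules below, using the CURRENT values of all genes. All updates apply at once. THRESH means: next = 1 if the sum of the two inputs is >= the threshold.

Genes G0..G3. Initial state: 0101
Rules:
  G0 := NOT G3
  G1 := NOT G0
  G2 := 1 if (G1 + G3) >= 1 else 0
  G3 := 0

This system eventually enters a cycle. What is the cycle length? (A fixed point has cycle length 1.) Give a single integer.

Answer: 1

Derivation:
Step 0: 0101
Step 1: G0=NOT G3=NOT 1=0 G1=NOT G0=NOT 0=1 G2=(1+1>=1)=1 G3=0(const) -> 0110
Step 2: G0=NOT G3=NOT 0=1 G1=NOT G0=NOT 0=1 G2=(1+0>=1)=1 G3=0(const) -> 1110
Step 3: G0=NOT G3=NOT 0=1 G1=NOT G0=NOT 1=0 G2=(1+0>=1)=1 G3=0(const) -> 1010
Step 4: G0=NOT G3=NOT 0=1 G1=NOT G0=NOT 1=0 G2=(0+0>=1)=0 G3=0(const) -> 1000
Step 5: G0=NOT G3=NOT 0=1 G1=NOT G0=NOT 1=0 G2=(0+0>=1)=0 G3=0(const) -> 1000
State from step 5 equals state from step 4 -> cycle length 1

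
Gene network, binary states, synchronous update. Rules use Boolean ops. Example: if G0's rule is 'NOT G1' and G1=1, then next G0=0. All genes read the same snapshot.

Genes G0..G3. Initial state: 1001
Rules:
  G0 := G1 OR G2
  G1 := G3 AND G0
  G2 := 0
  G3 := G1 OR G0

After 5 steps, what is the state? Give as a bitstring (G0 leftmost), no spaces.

Step 1: G0=G1|G2=0|0=0 G1=G3&G0=1&1=1 G2=0(const) G3=G1|G0=0|1=1 -> 0101
Step 2: G0=G1|G2=1|0=1 G1=G3&G0=1&0=0 G2=0(const) G3=G1|G0=1|0=1 -> 1001
Step 3: G0=G1|G2=0|0=0 G1=G3&G0=1&1=1 G2=0(const) G3=G1|G0=0|1=1 -> 0101
Step 4: G0=G1|G2=1|0=1 G1=G3&G0=1&0=0 G2=0(const) G3=G1|G0=1|0=1 -> 1001
Step 5: G0=G1|G2=0|0=0 G1=G3&G0=1&1=1 G2=0(const) G3=G1|G0=0|1=1 -> 0101

0101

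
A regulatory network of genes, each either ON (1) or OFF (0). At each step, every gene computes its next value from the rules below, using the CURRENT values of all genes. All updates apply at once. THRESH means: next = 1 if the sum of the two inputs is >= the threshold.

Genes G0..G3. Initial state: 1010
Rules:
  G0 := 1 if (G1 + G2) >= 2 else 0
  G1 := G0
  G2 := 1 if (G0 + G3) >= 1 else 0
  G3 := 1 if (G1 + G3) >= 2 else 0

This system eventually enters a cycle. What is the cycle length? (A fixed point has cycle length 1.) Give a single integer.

Step 0: 1010
Step 1: G0=(0+1>=2)=0 G1=G0=1 G2=(1+0>=1)=1 G3=(0+0>=2)=0 -> 0110
Step 2: G0=(1+1>=2)=1 G1=G0=0 G2=(0+0>=1)=0 G3=(1+0>=2)=0 -> 1000
Step 3: G0=(0+0>=2)=0 G1=G0=1 G2=(1+0>=1)=1 G3=(0+0>=2)=0 -> 0110
State from step 3 equals state from step 1 -> cycle length 2

Answer: 2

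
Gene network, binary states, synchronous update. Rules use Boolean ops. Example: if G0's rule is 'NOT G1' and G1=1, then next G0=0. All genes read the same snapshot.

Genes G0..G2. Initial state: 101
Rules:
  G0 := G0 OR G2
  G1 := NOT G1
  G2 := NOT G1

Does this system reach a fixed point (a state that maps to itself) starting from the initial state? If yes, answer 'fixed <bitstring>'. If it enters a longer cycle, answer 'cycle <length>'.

Answer: cycle 2

Derivation:
Step 0: 101
Step 1: G0=G0|G2=1|1=1 G1=NOT G1=NOT 0=1 G2=NOT G1=NOT 0=1 -> 111
Step 2: G0=G0|G2=1|1=1 G1=NOT G1=NOT 1=0 G2=NOT G1=NOT 1=0 -> 100
Step 3: G0=G0|G2=1|0=1 G1=NOT G1=NOT 0=1 G2=NOT G1=NOT 0=1 -> 111
Cycle of length 2 starting at step 1 -> no fixed point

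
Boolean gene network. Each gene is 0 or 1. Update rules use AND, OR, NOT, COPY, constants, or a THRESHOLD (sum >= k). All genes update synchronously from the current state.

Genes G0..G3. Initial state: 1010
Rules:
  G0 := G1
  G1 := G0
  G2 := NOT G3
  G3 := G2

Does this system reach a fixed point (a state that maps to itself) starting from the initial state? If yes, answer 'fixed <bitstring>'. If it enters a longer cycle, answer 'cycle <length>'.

Answer: cycle 4

Derivation:
Step 0: 1010
Step 1: G0=G1=0 G1=G0=1 G2=NOT G3=NOT 0=1 G3=G2=1 -> 0111
Step 2: G0=G1=1 G1=G0=0 G2=NOT G3=NOT 1=0 G3=G2=1 -> 1001
Step 3: G0=G1=0 G1=G0=1 G2=NOT G3=NOT 1=0 G3=G2=0 -> 0100
Step 4: G0=G1=1 G1=G0=0 G2=NOT G3=NOT 0=1 G3=G2=0 -> 1010
Cycle of length 4 starting at step 0 -> no fixed point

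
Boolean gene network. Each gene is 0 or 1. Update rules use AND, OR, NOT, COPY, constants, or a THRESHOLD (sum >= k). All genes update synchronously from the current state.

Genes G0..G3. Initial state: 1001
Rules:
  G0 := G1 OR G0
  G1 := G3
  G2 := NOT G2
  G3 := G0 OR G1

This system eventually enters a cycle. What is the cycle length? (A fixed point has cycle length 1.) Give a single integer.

Step 0: 1001
Step 1: G0=G1|G0=0|1=1 G1=G3=1 G2=NOT G2=NOT 0=1 G3=G0|G1=1|0=1 -> 1111
Step 2: G0=G1|G0=1|1=1 G1=G3=1 G2=NOT G2=NOT 1=0 G3=G0|G1=1|1=1 -> 1101
Step 3: G0=G1|G0=1|1=1 G1=G3=1 G2=NOT G2=NOT 0=1 G3=G0|G1=1|1=1 -> 1111
State from step 3 equals state from step 1 -> cycle length 2

Answer: 2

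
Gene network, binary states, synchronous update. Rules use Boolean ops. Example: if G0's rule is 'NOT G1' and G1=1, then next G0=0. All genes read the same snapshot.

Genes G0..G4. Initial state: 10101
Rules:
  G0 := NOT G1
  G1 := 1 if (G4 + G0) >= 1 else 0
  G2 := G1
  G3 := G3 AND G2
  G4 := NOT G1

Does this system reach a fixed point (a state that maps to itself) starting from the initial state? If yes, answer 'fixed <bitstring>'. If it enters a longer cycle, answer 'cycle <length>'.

Step 0: 10101
Step 1: G0=NOT G1=NOT 0=1 G1=(1+1>=1)=1 G2=G1=0 G3=G3&G2=0&1=0 G4=NOT G1=NOT 0=1 -> 11001
Step 2: G0=NOT G1=NOT 1=0 G1=(1+1>=1)=1 G2=G1=1 G3=G3&G2=0&0=0 G4=NOT G1=NOT 1=0 -> 01100
Step 3: G0=NOT G1=NOT 1=0 G1=(0+0>=1)=0 G2=G1=1 G3=G3&G2=0&1=0 G4=NOT G1=NOT 1=0 -> 00100
Step 4: G0=NOT G1=NOT 0=1 G1=(0+0>=1)=0 G2=G1=0 G3=G3&G2=0&1=0 G4=NOT G1=NOT 0=1 -> 10001
Step 5: G0=NOT G1=NOT 0=1 G1=(1+1>=1)=1 G2=G1=0 G3=G3&G2=0&0=0 G4=NOT G1=NOT 0=1 -> 11001
Cycle of length 4 starting at step 1 -> no fixed point

Answer: cycle 4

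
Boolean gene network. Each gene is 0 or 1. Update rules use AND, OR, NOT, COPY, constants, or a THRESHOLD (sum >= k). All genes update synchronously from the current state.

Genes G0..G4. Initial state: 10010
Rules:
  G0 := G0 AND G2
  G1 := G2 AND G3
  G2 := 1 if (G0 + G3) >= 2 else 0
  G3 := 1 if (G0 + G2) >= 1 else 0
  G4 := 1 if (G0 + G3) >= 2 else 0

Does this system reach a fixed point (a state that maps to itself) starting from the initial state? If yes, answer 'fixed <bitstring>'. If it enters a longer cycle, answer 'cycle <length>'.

Step 0: 10010
Step 1: G0=G0&G2=1&0=0 G1=G2&G3=0&1=0 G2=(1+1>=2)=1 G3=(1+0>=1)=1 G4=(1+1>=2)=1 -> 00111
Step 2: G0=G0&G2=0&1=0 G1=G2&G3=1&1=1 G2=(0+1>=2)=0 G3=(0+1>=1)=1 G4=(0+1>=2)=0 -> 01010
Step 3: G0=G0&G2=0&0=0 G1=G2&G3=0&1=0 G2=(0+1>=2)=0 G3=(0+0>=1)=0 G4=(0+1>=2)=0 -> 00000
Step 4: G0=G0&G2=0&0=0 G1=G2&G3=0&0=0 G2=(0+0>=2)=0 G3=(0+0>=1)=0 G4=(0+0>=2)=0 -> 00000
Fixed point reached at step 3: 00000

Answer: fixed 00000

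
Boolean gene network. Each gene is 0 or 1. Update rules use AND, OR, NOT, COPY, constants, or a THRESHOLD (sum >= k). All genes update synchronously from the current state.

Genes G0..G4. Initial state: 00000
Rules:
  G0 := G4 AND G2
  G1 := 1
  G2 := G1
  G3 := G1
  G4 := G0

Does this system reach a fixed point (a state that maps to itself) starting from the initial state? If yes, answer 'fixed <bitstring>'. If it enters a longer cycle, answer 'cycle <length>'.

Answer: fixed 01110

Derivation:
Step 0: 00000
Step 1: G0=G4&G2=0&0=0 G1=1(const) G2=G1=0 G3=G1=0 G4=G0=0 -> 01000
Step 2: G0=G4&G2=0&0=0 G1=1(const) G2=G1=1 G3=G1=1 G4=G0=0 -> 01110
Step 3: G0=G4&G2=0&1=0 G1=1(const) G2=G1=1 G3=G1=1 G4=G0=0 -> 01110
Fixed point reached at step 2: 01110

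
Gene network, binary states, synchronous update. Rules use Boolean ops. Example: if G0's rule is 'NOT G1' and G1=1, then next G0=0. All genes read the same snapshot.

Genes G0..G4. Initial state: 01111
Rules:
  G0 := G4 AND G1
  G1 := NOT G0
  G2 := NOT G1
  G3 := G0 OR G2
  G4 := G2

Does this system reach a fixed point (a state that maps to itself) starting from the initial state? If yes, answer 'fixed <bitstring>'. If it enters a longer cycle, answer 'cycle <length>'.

Step 0: 01111
Step 1: G0=G4&G1=1&1=1 G1=NOT G0=NOT 0=1 G2=NOT G1=NOT 1=0 G3=G0|G2=0|1=1 G4=G2=1 -> 11011
Step 2: G0=G4&G1=1&1=1 G1=NOT G0=NOT 1=0 G2=NOT G1=NOT 1=0 G3=G0|G2=1|0=1 G4=G2=0 -> 10010
Step 3: G0=G4&G1=0&0=0 G1=NOT G0=NOT 1=0 G2=NOT G1=NOT 0=1 G3=G0|G2=1|0=1 G4=G2=0 -> 00110
Step 4: G0=G4&G1=0&0=0 G1=NOT G0=NOT 0=1 G2=NOT G1=NOT 0=1 G3=G0|G2=0|1=1 G4=G2=1 -> 01111
Cycle of length 4 starting at step 0 -> no fixed point

Answer: cycle 4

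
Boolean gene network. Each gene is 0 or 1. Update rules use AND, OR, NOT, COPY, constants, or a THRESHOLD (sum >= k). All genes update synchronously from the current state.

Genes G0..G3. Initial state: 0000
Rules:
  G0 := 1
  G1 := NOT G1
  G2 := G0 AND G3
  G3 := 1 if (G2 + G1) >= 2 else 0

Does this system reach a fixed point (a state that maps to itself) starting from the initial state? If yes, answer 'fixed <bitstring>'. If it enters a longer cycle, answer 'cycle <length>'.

Answer: cycle 2

Derivation:
Step 0: 0000
Step 1: G0=1(const) G1=NOT G1=NOT 0=1 G2=G0&G3=0&0=0 G3=(0+0>=2)=0 -> 1100
Step 2: G0=1(const) G1=NOT G1=NOT 1=0 G2=G0&G3=1&0=0 G3=(0+1>=2)=0 -> 1000
Step 3: G0=1(const) G1=NOT G1=NOT 0=1 G2=G0&G3=1&0=0 G3=(0+0>=2)=0 -> 1100
Cycle of length 2 starting at step 1 -> no fixed point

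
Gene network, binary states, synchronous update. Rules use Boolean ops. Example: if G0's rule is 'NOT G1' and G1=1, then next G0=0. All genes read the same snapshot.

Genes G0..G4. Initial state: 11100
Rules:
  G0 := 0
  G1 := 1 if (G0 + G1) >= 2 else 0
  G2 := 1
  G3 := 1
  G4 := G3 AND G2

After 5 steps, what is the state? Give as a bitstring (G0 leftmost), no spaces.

Step 1: G0=0(const) G1=(1+1>=2)=1 G2=1(const) G3=1(const) G4=G3&G2=0&1=0 -> 01110
Step 2: G0=0(const) G1=(0+1>=2)=0 G2=1(const) G3=1(const) G4=G3&G2=1&1=1 -> 00111
Step 3: G0=0(const) G1=(0+0>=2)=0 G2=1(const) G3=1(const) G4=G3&G2=1&1=1 -> 00111
Step 4: G0=0(const) G1=(0+0>=2)=0 G2=1(const) G3=1(const) G4=G3&G2=1&1=1 -> 00111
Step 5: G0=0(const) G1=(0+0>=2)=0 G2=1(const) G3=1(const) G4=G3&G2=1&1=1 -> 00111

00111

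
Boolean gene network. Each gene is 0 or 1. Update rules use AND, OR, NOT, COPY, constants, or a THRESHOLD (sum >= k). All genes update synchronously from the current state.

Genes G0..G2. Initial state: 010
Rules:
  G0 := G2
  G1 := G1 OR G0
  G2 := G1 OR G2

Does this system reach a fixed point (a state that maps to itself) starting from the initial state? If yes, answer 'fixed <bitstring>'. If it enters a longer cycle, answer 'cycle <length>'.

Step 0: 010
Step 1: G0=G2=0 G1=G1|G0=1|0=1 G2=G1|G2=1|0=1 -> 011
Step 2: G0=G2=1 G1=G1|G0=1|0=1 G2=G1|G2=1|1=1 -> 111
Step 3: G0=G2=1 G1=G1|G0=1|1=1 G2=G1|G2=1|1=1 -> 111
Fixed point reached at step 2: 111

Answer: fixed 111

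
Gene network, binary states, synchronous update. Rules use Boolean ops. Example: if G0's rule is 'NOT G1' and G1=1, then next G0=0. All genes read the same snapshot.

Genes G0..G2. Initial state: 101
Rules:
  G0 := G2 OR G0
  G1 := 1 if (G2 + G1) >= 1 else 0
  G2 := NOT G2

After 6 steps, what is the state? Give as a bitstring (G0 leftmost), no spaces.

Step 1: G0=G2|G0=1|1=1 G1=(1+0>=1)=1 G2=NOT G2=NOT 1=0 -> 110
Step 2: G0=G2|G0=0|1=1 G1=(0+1>=1)=1 G2=NOT G2=NOT 0=1 -> 111
Step 3: G0=G2|G0=1|1=1 G1=(1+1>=1)=1 G2=NOT G2=NOT 1=0 -> 110
Step 4: G0=G2|G0=0|1=1 G1=(0+1>=1)=1 G2=NOT G2=NOT 0=1 -> 111
Step 5: G0=G2|G0=1|1=1 G1=(1+1>=1)=1 G2=NOT G2=NOT 1=0 -> 110
Step 6: G0=G2|G0=0|1=1 G1=(0+1>=1)=1 G2=NOT G2=NOT 0=1 -> 111

111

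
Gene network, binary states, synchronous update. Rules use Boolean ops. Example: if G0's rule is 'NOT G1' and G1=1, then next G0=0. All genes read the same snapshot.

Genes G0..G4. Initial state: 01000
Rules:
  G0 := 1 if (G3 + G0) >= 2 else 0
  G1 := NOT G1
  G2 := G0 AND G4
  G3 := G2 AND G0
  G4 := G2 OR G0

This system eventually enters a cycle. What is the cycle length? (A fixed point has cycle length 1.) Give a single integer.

Step 0: 01000
Step 1: G0=(0+0>=2)=0 G1=NOT G1=NOT 1=0 G2=G0&G4=0&0=0 G3=G2&G0=0&0=0 G4=G2|G0=0|0=0 -> 00000
Step 2: G0=(0+0>=2)=0 G1=NOT G1=NOT 0=1 G2=G0&G4=0&0=0 G3=G2&G0=0&0=0 G4=G2|G0=0|0=0 -> 01000
State from step 2 equals state from step 0 -> cycle length 2

Answer: 2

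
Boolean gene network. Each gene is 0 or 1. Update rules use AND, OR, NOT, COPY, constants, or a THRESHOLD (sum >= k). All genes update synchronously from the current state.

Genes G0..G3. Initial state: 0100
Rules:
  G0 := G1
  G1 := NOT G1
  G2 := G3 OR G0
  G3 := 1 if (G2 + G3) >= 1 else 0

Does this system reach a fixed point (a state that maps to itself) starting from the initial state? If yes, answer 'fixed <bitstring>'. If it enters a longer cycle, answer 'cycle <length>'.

Step 0: 0100
Step 1: G0=G1=1 G1=NOT G1=NOT 1=0 G2=G3|G0=0|0=0 G3=(0+0>=1)=0 -> 1000
Step 2: G0=G1=0 G1=NOT G1=NOT 0=1 G2=G3|G0=0|1=1 G3=(0+0>=1)=0 -> 0110
Step 3: G0=G1=1 G1=NOT G1=NOT 1=0 G2=G3|G0=0|0=0 G3=(1+0>=1)=1 -> 1001
Step 4: G0=G1=0 G1=NOT G1=NOT 0=1 G2=G3|G0=1|1=1 G3=(0+1>=1)=1 -> 0111
Step 5: G0=G1=1 G1=NOT G1=NOT 1=0 G2=G3|G0=1|0=1 G3=(1+1>=1)=1 -> 1011
Step 6: G0=G1=0 G1=NOT G1=NOT 0=1 G2=G3|G0=1|1=1 G3=(1+1>=1)=1 -> 0111
Cycle of length 2 starting at step 4 -> no fixed point

Answer: cycle 2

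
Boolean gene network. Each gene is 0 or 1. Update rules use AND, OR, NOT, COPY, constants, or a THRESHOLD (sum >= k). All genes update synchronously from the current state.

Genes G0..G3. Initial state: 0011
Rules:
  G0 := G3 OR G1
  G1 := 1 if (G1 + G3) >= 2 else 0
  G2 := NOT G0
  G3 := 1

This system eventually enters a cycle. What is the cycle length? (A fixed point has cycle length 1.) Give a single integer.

Answer: 1

Derivation:
Step 0: 0011
Step 1: G0=G3|G1=1|0=1 G1=(0+1>=2)=0 G2=NOT G0=NOT 0=1 G3=1(const) -> 1011
Step 2: G0=G3|G1=1|0=1 G1=(0+1>=2)=0 G2=NOT G0=NOT 1=0 G3=1(const) -> 1001
Step 3: G0=G3|G1=1|0=1 G1=(0+1>=2)=0 G2=NOT G0=NOT 1=0 G3=1(const) -> 1001
State from step 3 equals state from step 2 -> cycle length 1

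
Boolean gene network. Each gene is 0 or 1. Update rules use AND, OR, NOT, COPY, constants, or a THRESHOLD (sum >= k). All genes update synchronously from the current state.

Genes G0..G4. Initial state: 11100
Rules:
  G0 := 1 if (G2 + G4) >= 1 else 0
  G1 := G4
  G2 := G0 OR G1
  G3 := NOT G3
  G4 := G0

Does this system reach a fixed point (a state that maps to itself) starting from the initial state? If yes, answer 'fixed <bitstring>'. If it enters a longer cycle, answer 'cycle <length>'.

Answer: cycle 2

Derivation:
Step 0: 11100
Step 1: G0=(1+0>=1)=1 G1=G4=0 G2=G0|G1=1|1=1 G3=NOT G3=NOT 0=1 G4=G0=1 -> 10111
Step 2: G0=(1+1>=1)=1 G1=G4=1 G2=G0|G1=1|0=1 G3=NOT G3=NOT 1=0 G4=G0=1 -> 11101
Step 3: G0=(1+1>=1)=1 G1=G4=1 G2=G0|G1=1|1=1 G3=NOT G3=NOT 0=1 G4=G0=1 -> 11111
Step 4: G0=(1+1>=1)=1 G1=G4=1 G2=G0|G1=1|1=1 G3=NOT G3=NOT 1=0 G4=G0=1 -> 11101
Cycle of length 2 starting at step 2 -> no fixed point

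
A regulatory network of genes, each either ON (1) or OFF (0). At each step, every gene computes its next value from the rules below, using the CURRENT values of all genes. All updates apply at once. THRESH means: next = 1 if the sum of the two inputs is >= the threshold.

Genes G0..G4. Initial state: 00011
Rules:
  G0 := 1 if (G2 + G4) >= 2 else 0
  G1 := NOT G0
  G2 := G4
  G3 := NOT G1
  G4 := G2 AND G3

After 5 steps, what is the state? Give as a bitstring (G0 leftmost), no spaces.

Step 1: G0=(0+1>=2)=0 G1=NOT G0=NOT 0=1 G2=G4=1 G3=NOT G1=NOT 0=1 G4=G2&G3=0&1=0 -> 01110
Step 2: G0=(1+0>=2)=0 G1=NOT G0=NOT 0=1 G2=G4=0 G3=NOT G1=NOT 1=0 G4=G2&G3=1&1=1 -> 01001
Step 3: G0=(0+1>=2)=0 G1=NOT G0=NOT 0=1 G2=G4=1 G3=NOT G1=NOT 1=0 G4=G2&G3=0&0=0 -> 01100
Step 4: G0=(1+0>=2)=0 G1=NOT G0=NOT 0=1 G2=G4=0 G3=NOT G1=NOT 1=0 G4=G2&G3=1&0=0 -> 01000
Step 5: G0=(0+0>=2)=0 G1=NOT G0=NOT 0=1 G2=G4=0 G3=NOT G1=NOT 1=0 G4=G2&G3=0&0=0 -> 01000

01000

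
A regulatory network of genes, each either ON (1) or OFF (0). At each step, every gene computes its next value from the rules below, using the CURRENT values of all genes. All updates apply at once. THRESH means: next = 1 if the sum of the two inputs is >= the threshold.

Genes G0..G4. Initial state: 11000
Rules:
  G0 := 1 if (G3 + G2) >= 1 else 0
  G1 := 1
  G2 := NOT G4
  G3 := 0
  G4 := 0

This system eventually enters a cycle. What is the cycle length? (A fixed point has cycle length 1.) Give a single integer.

Step 0: 11000
Step 1: G0=(0+0>=1)=0 G1=1(const) G2=NOT G4=NOT 0=1 G3=0(const) G4=0(const) -> 01100
Step 2: G0=(0+1>=1)=1 G1=1(const) G2=NOT G4=NOT 0=1 G3=0(const) G4=0(const) -> 11100
Step 3: G0=(0+1>=1)=1 G1=1(const) G2=NOT G4=NOT 0=1 G3=0(const) G4=0(const) -> 11100
State from step 3 equals state from step 2 -> cycle length 1

Answer: 1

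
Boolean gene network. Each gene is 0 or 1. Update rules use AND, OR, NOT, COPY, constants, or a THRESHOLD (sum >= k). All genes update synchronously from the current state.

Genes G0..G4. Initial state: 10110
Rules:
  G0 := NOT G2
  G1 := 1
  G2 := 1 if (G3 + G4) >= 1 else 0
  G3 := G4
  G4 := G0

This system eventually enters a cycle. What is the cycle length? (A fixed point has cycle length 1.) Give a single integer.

Step 0: 10110
Step 1: G0=NOT G2=NOT 1=0 G1=1(const) G2=(1+0>=1)=1 G3=G4=0 G4=G0=1 -> 01101
Step 2: G0=NOT G2=NOT 1=0 G1=1(const) G2=(0+1>=1)=1 G3=G4=1 G4=G0=0 -> 01110
Step 3: G0=NOT G2=NOT 1=0 G1=1(const) G2=(1+0>=1)=1 G3=G4=0 G4=G0=0 -> 01100
Step 4: G0=NOT G2=NOT 1=0 G1=1(const) G2=(0+0>=1)=0 G3=G4=0 G4=G0=0 -> 01000
Step 5: G0=NOT G2=NOT 0=1 G1=1(const) G2=(0+0>=1)=0 G3=G4=0 G4=G0=0 -> 11000
Step 6: G0=NOT G2=NOT 0=1 G1=1(const) G2=(0+0>=1)=0 G3=G4=0 G4=G0=1 -> 11001
Step 7: G0=NOT G2=NOT 0=1 G1=1(const) G2=(0+1>=1)=1 G3=G4=1 G4=G0=1 -> 11111
Step 8: G0=NOT G2=NOT 1=0 G1=1(const) G2=(1+1>=1)=1 G3=G4=1 G4=G0=1 -> 01111
Step 9: G0=NOT G2=NOT 1=0 G1=1(const) G2=(1+1>=1)=1 G3=G4=1 G4=G0=0 -> 01110
State from step 9 equals state from step 2 -> cycle length 7

Answer: 7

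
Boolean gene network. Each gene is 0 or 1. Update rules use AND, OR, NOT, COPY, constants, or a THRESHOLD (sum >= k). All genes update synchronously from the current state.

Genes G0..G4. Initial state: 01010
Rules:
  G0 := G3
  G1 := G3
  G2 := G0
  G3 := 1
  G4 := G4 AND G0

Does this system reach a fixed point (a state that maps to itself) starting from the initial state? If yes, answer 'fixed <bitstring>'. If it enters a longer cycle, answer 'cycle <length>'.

Step 0: 01010
Step 1: G0=G3=1 G1=G3=1 G2=G0=0 G3=1(const) G4=G4&G0=0&0=0 -> 11010
Step 2: G0=G3=1 G1=G3=1 G2=G0=1 G3=1(const) G4=G4&G0=0&1=0 -> 11110
Step 3: G0=G3=1 G1=G3=1 G2=G0=1 G3=1(const) G4=G4&G0=0&1=0 -> 11110
Fixed point reached at step 2: 11110

Answer: fixed 11110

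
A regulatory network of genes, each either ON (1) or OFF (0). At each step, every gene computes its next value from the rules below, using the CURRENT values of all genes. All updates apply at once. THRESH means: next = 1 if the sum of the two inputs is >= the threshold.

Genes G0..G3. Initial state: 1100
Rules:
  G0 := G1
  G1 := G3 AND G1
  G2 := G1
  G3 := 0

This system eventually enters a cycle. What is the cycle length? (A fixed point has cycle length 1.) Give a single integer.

Step 0: 1100
Step 1: G0=G1=1 G1=G3&G1=0&1=0 G2=G1=1 G3=0(const) -> 1010
Step 2: G0=G1=0 G1=G3&G1=0&0=0 G2=G1=0 G3=0(const) -> 0000
Step 3: G0=G1=0 G1=G3&G1=0&0=0 G2=G1=0 G3=0(const) -> 0000
State from step 3 equals state from step 2 -> cycle length 1

Answer: 1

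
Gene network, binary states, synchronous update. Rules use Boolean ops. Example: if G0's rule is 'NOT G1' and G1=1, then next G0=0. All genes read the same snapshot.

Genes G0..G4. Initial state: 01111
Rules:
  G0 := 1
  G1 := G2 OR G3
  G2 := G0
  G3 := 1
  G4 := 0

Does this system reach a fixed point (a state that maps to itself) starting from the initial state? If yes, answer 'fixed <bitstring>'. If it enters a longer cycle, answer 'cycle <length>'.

Step 0: 01111
Step 1: G0=1(const) G1=G2|G3=1|1=1 G2=G0=0 G3=1(const) G4=0(const) -> 11010
Step 2: G0=1(const) G1=G2|G3=0|1=1 G2=G0=1 G3=1(const) G4=0(const) -> 11110
Step 3: G0=1(const) G1=G2|G3=1|1=1 G2=G0=1 G3=1(const) G4=0(const) -> 11110
Fixed point reached at step 2: 11110

Answer: fixed 11110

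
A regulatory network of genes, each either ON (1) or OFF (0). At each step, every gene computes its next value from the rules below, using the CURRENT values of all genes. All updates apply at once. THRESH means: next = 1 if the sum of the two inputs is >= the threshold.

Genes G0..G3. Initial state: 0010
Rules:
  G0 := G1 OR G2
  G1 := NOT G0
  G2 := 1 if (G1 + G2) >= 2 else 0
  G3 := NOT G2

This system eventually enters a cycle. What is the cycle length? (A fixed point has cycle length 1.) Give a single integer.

Step 0: 0010
Step 1: G0=G1|G2=0|1=1 G1=NOT G0=NOT 0=1 G2=(0+1>=2)=0 G3=NOT G2=NOT 1=0 -> 1100
Step 2: G0=G1|G2=1|0=1 G1=NOT G0=NOT 1=0 G2=(1+0>=2)=0 G3=NOT G2=NOT 0=1 -> 1001
Step 3: G0=G1|G2=0|0=0 G1=NOT G0=NOT 1=0 G2=(0+0>=2)=0 G3=NOT G2=NOT 0=1 -> 0001
Step 4: G0=G1|G2=0|0=0 G1=NOT G0=NOT 0=1 G2=(0+0>=2)=0 G3=NOT G2=NOT 0=1 -> 0101
Step 5: G0=G1|G2=1|0=1 G1=NOT G0=NOT 0=1 G2=(1+0>=2)=0 G3=NOT G2=NOT 0=1 -> 1101
Step 6: G0=G1|G2=1|0=1 G1=NOT G0=NOT 1=0 G2=(1+0>=2)=0 G3=NOT G2=NOT 0=1 -> 1001
State from step 6 equals state from step 2 -> cycle length 4

Answer: 4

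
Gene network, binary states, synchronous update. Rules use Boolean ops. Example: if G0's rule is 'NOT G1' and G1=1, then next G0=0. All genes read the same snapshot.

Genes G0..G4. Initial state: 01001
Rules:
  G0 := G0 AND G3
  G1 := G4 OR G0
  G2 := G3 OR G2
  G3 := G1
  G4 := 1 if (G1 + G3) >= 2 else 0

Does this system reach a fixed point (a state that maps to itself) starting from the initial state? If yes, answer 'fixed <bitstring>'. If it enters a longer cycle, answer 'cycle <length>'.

Answer: fixed 00100

Derivation:
Step 0: 01001
Step 1: G0=G0&G3=0&0=0 G1=G4|G0=1|0=1 G2=G3|G2=0|0=0 G3=G1=1 G4=(1+0>=2)=0 -> 01010
Step 2: G0=G0&G3=0&1=0 G1=G4|G0=0|0=0 G2=G3|G2=1|0=1 G3=G1=1 G4=(1+1>=2)=1 -> 00111
Step 3: G0=G0&G3=0&1=0 G1=G4|G0=1|0=1 G2=G3|G2=1|1=1 G3=G1=0 G4=(0+1>=2)=0 -> 01100
Step 4: G0=G0&G3=0&0=0 G1=G4|G0=0|0=0 G2=G3|G2=0|1=1 G3=G1=1 G4=(1+0>=2)=0 -> 00110
Step 5: G0=G0&G3=0&1=0 G1=G4|G0=0|0=0 G2=G3|G2=1|1=1 G3=G1=0 G4=(0+1>=2)=0 -> 00100
Step 6: G0=G0&G3=0&0=0 G1=G4|G0=0|0=0 G2=G3|G2=0|1=1 G3=G1=0 G4=(0+0>=2)=0 -> 00100
Fixed point reached at step 5: 00100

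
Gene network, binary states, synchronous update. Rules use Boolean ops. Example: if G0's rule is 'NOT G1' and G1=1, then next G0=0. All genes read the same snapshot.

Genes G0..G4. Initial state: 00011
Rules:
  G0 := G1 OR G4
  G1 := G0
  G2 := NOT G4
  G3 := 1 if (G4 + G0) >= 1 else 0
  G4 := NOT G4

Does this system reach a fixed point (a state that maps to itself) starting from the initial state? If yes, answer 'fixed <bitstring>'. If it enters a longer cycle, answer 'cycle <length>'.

Answer: cycle 2

Derivation:
Step 0: 00011
Step 1: G0=G1|G4=0|1=1 G1=G0=0 G2=NOT G4=NOT 1=0 G3=(1+0>=1)=1 G4=NOT G4=NOT 1=0 -> 10010
Step 2: G0=G1|G4=0|0=0 G1=G0=1 G2=NOT G4=NOT 0=1 G3=(0+1>=1)=1 G4=NOT G4=NOT 0=1 -> 01111
Step 3: G0=G1|G4=1|1=1 G1=G0=0 G2=NOT G4=NOT 1=0 G3=(1+0>=1)=1 G4=NOT G4=NOT 1=0 -> 10010
Cycle of length 2 starting at step 1 -> no fixed point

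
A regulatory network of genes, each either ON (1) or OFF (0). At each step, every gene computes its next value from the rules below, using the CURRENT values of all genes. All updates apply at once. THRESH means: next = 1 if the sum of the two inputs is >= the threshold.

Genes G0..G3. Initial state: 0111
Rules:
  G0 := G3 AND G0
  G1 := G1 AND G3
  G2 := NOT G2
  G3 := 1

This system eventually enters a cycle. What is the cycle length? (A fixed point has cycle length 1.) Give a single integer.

Answer: 2

Derivation:
Step 0: 0111
Step 1: G0=G3&G0=1&0=0 G1=G1&G3=1&1=1 G2=NOT G2=NOT 1=0 G3=1(const) -> 0101
Step 2: G0=G3&G0=1&0=0 G1=G1&G3=1&1=1 G2=NOT G2=NOT 0=1 G3=1(const) -> 0111
State from step 2 equals state from step 0 -> cycle length 2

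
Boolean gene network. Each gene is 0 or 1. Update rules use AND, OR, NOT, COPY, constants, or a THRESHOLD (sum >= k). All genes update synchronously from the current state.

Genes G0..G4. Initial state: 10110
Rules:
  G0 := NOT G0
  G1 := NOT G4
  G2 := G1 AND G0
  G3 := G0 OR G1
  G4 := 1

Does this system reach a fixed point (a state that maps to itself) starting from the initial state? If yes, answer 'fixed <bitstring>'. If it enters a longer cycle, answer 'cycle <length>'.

Step 0: 10110
Step 1: G0=NOT G0=NOT 1=0 G1=NOT G4=NOT 0=1 G2=G1&G0=0&1=0 G3=G0|G1=1|0=1 G4=1(const) -> 01011
Step 2: G0=NOT G0=NOT 0=1 G1=NOT G4=NOT 1=0 G2=G1&G0=1&0=0 G3=G0|G1=0|1=1 G4=1(const) -> 10011
Step 3: G0=NOT G0=NOT 1=0 G1=NOT G4=NOT 1=0 G2=G1&G0=0&1=0 G3=G0|G1=1|0=1 G4=1(const) -> 00011
Step 4: G0=NOT G0=NOT 0=1 G1=NOT G4=NOT 1=0 G2=G1&G0=0&0=0 G3=G0|G1=0|0=0 G4=1(const) -> 10001
Step 5: G0=NOT G0=NOT 1=0 G1=NOT G4=NOT 1=0 G2=G1&G0=0&1=0 G3=G0|G1=1|0=1 G4=1(const) -> 00011
Cycle of length 2 starting at step 3 -> no fixed point

Answer: cycle 2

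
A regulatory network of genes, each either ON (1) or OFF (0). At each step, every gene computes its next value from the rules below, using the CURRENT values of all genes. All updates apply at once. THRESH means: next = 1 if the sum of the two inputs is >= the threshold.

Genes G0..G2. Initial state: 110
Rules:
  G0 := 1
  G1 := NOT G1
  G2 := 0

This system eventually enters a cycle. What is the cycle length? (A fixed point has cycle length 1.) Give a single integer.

Step 0: 110
Step 1: G0=1(const) G1=NOT G1=NOT 1=0 G2=0(const) -> 100
Step 2: G0=1(const) G1=NOT G1=NOT 0=1 G2=0(const) -> 110
State from step 2 equals state from step 0 -> cycle length 2

Answer: 2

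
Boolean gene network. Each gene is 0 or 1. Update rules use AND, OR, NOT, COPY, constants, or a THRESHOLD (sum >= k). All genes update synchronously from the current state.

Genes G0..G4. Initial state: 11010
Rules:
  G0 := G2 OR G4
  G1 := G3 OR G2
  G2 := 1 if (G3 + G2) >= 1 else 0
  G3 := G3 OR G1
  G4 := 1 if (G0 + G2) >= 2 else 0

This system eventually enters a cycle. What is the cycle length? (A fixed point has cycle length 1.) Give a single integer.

Answer: 1

Derivation:
Step 0: 11010
Step 1: G0=G2|G4=0|0=0 G1=G3|G2=1|0=1 G2=(1+0>=1)=1 G3=G3|G1=1|1=1 G4=(1+0>=2)=0 -> 01110
Step 2: G0=G2|G4=1|0=1 G1=G3|G2=1|1=1 G2=(1+1>=1)=1 G3=G3|G1=1|1=1 G4=(0+1>=2)=0 -> 11110
Step 3: G0=G2|G4=1|0=1 G1=G3|G2=1|1=1 G2=(1+1>=1)=1 G3=G3|G1=1|1=1 G4=(1+1>=2)=1 -> 11111
Step 4: G0=G2|G4=1|1=1 G1=G3|G2=1|1=1 G2=(1+1>=1)=1 G3=G3|G1=1|1=1 G4=(1+1>=2)=1 -> 11111
State from step 4 equals state from step 3 -> cycle length 1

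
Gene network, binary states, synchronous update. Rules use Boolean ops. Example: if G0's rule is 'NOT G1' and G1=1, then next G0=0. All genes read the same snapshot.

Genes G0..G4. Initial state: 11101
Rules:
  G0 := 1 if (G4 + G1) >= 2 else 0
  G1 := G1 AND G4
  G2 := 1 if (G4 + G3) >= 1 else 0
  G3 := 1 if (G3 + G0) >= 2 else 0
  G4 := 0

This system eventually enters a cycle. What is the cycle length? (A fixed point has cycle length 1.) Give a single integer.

Step 0: 11101
Step 1: G0=(1+1>=2)=1 G1=G1&G4=1&1=1 G2=(1+0>=1)=1 G3=(0+1>=2)=0 G4=0(const) -> 11100
Step 2: G0=(0+1>=2)=0 G1=G1&G4=1&0=0 G2=(0+0>=1)=0 G3=(0+1>=2)=0 G4=0(const) -> 00000
Step 3: G0=(0+0>=2)=0 G1=G1&G4=0&0=0 G2=(0+0>=1)=0 G3=(0+0>=2)=0 G4=0(const) -> 00000
State from step 3 equals state from step 2 -> cycle length 1

Answer: 1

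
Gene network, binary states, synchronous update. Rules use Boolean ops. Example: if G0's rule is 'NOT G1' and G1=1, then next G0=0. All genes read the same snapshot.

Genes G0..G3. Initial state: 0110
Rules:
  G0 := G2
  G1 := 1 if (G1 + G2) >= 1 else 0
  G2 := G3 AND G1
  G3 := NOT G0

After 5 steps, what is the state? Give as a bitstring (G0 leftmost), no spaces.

Step 1: G0=G2=1 G1=(1+1>=1)=1 G2=G3&G1=0&1=0 G3=NOT G0=NOT 0=1 -> 1101
Step 2: G0=G2=0 G1=(1+0>=1)=1 G2=G3&G1=1&1=1 G3=NOT G0=NOT 1=0 -> 0110
Step 3: G0=G2=1 G1=(1+1>=1)=1 G2=G3&G1=0&1=0 G3=NOT G0=NOT 0=1 -> 1101
Step 4: G0=G2=0 G1=(1+0>=1)=1 G2=G3&G1=1&1=1 G3=NOT G0=NOT 1=0 -> 0110
Step 5: G0=G2=1 G1=(1+1>=1)=1 G2=G3&G1=0&1=0 G3=NOT G0=NOT 0=1 -> 1101

1101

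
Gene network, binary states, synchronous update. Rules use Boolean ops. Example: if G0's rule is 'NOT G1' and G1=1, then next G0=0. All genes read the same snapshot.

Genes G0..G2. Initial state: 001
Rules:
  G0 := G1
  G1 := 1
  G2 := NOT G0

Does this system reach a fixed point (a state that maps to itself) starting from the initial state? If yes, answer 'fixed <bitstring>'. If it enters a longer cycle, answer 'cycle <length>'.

Answer: fixed 110

Derivation:
Step 0: 001
Step 1: G0=G1=0 G1=1(const) G2=NOT G0=NOT 0=1 -> 011
Step 2: G0=G1=1 G1=1(const) G2=NOT G0=NOT 0=1 -> 111
Step 3: G0=G1=1 G1=1(const) G2=NOT G0=NOT 1=0 -> 110
Step 4: G0=G1=1 G1=1(const) G2=NOT G0=NOT 1=0 -> 110
Fixed point reached at step 3: 110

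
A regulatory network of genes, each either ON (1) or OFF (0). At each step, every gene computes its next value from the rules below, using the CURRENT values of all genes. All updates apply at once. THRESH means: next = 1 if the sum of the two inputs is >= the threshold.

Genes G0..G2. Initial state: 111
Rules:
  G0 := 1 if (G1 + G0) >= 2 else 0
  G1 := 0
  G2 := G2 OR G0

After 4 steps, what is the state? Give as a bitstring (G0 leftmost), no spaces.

Step 1: G0=(1+1>=2)=1 G1=0(const) G2=G2|G0=1|1=1 -> 101
Step 2: G0=(0+1>=2)=0 G1=0(const) G2=G2|G0=1|1=1 -> 001
Step 3: G0=(0+0>=2)=0 G1=0(const) G2=G2|G0=1|0=1 -> 001
Step 4: G0=(0+0>=2)=0 G1=0(const) G2=G2|G0=1|0=1 -> 001

001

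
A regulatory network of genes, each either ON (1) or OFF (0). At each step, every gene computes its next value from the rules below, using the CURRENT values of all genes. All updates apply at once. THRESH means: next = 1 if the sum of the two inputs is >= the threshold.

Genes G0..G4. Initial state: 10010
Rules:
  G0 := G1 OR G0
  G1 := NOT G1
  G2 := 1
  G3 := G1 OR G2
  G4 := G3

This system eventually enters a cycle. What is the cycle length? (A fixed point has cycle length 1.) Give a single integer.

Answer: 2

Derivation:
Step 0: 10010
Step 1: G0=G1|G0=0|1=1 G1=NOT G1=NOT 0=1 G2=1(const) G3=G1|G2=0|0=0 G4=G3=1 -> 11101
Step 2: G0=G1|G0=1|1=1 G1=NOT G1=NOT 1=0 G2=1(const) G3=G1|G2=1|1=1 G4=G3=0 -> 10110
Step 3: G0=G1|G0=0|1=1 G1=NOT G1=NOT 0=1 G2=1(const) G3=G1|G2=0|1=1 G4=G3=1 -> 11111
Step 4: G0=G1|G0=1|1=1 G1=NOT G1=NOT 1=0 G2=1(const) G3=G1|G2=1|1=1 G4=G3=1 -> 10111
Step 5: G0=G1|G0=0|1=1 G1=NOT G1=NOT 0=1 G2=1(const) G3=G1|G2=0|1=1 G4=G3=1 -> 11111
State from step 5 equals state from step 3 -> cycle length 2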